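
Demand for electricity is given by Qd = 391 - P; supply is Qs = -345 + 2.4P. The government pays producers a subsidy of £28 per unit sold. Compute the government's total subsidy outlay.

Pre-subsidy: 391 - P = -345 + 2.4P gives P* = 3680/17, Q* = 2967/17.
With the subsidy, sellers receive Ps = Pb + 28 for each unit, where Pb is the price buyers pay.
Supply in terms of Pb becomes Qs = -345 + 2.4(Pb + 28) = -277.8 + 2.4Pb. Setting this equal to demand: 391 - Pb = -277.8 + 2.4Pb, so Pb = 3344/17.
Sellers receive Ps = 3344/17 + 28 = 3820/17; Q' = 391 − 1·(3344/17) = 3303/17.
Government outlay = subsidy × quantity = 28 × 3303/17 = 92484/17.

Government cost = 92484/17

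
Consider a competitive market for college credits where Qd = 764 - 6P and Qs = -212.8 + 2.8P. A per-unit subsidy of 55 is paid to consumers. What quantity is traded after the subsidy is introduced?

Q' = 203

Pre-subsidy: 764 - 6P = -212.8 + 2.8P gives P* = 111, Q* = 98.
With the rebate, buyers effectively pay Pb = Ps − 55, where Ps is the price sellers receive.
Demand in terms of Ps becomes Qd = 764 − 6(Ps − 55) = 1094 - 6Ps. Setting this equal to supply: 1094 - 6Ps = -212.8 + 2.8Ps, so Ps = 148.5.
Buyers pay Pb = 148.5 − 55 = 93.5; Q' = -212.8 + 2.8·148.5 = 203.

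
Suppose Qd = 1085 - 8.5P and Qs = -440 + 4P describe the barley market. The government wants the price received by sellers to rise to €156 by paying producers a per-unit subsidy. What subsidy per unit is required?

At a seller price of 156, quantity supplied is -440 + 4·156 = 184.
Buyers absorb 184 only when they pay Pb with 1085 − 8.5·Pb = 184, i.e. Pb = 106.
s = Ps − Pb = 156 − 106 = 50.

Required subsidy s = €50 per unit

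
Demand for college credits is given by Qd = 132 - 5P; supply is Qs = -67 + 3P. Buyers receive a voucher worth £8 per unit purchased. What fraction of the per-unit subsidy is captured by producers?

Producer share = 0.625

Pre-subsidy: 132 - 5P = -67 + 3P gives P* = 24.875, Q* = 7.625.
With the rebate, buyers effectively pay Pb = Ps − 8, where Ps is the price sellers receive.
Demand in terms of Ps becomes Qd = 132 − 5(Ps − 8) = 172 - 5Ps. Setting this equal to supply: 172 - 5Ps = -67 + 3Ps, so Ps = 29.875.
Buyers pay Pb = 29.875 − 8 = 21.875; Q' = -67 + 3·29.875 = 22.625.
Buyers' price falls by P* − Pb = 24.875 − 21.875 = 3; sellers' price rises by Ps − P* = 29.875 − 24.875 = 5.
So producers capture 5/8 = 0.625 of each unit of subsidy.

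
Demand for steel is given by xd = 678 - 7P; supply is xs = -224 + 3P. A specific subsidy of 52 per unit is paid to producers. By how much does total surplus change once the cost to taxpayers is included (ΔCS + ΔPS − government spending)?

Net change in total surplus = -2839.2

Pre-subsidy: 678 - 7P = -224 + 3P gives P* = 90.2, x* = 46.6.
With the subsidy, sellers receive Ps = Pb + 52 for each unit, where Pb is the price buyers pay.
Supply in terms of Pb becomes xs = -224 + 3(Pb + 52) = -68 + 3Pb. Setting this equal to demand: 678 - 7Pb = -68 + 3Pb, so Pb = 74.6.
Sellers receive Ps = 74.6 + 52 = 126.6; x' = 678 − 7·74.6 = 155.8.
ΔCS = ½(46.6 + 155.8)(90.2 − 74.6) = 1578.72; ΔPS = ½(46.6 + 155.8)(126.6 − 90.2) = 3683.68.
Government spending = 52 × 155.8 = 8101.6.
Net change = 1578.72 + 3683.68 − 8101.6 = -2839.2. The loss equals the DWL triangle ½·52·109.2.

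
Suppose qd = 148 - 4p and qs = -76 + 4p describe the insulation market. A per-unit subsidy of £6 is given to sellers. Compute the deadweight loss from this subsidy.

Pre-subsidy: 148 - 4p = -76 + 4p gives p* = 28, q* = 36.
With the subsidy, sellers receive ps = pb + 6 for each unit, where pb is the price buyers pay.
Supply in terms of pb becomes qs = -76 + 4(pb + 6) = -52 + 4pb. Setting this equal to demand: 148 - 4pb = -52 + 4pb, so pb = 25.
Sellers receive ps = 25 + 6 = 31; q' = 148 − 4·25 = 48.
The subsidy expands output by 48 − 36 = 12 past the efficient level; on those units the gap between marginal cost and willingness to pay runs from 0 up to 6.
DWL = ½ × 6 × 12 = 36.

Deadweight loss = £36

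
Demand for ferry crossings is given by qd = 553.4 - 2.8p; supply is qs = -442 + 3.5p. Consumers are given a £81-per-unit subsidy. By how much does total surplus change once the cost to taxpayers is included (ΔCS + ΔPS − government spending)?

Net change in total surplus = -£5103

Pre-subsidy: 553.4 - 2.8p = -442 + 3.5p gives p* = 158, q* = 111.
With the rebate, buyers effectively pay pb = ps − 81, where ps is the price sellers receive.
Demand in terms of ps becomes qd = 553.4 − 2.8(ps − 81) = 780.2 - 2.8ps. Setting this equal to supply: 780.2 - 2.8ps = -442 + 3.5ps, so ps = 194.
Buyers pay pb = 194 − 81 = 113; q' = -442 + 3.5·194 = 237.
ΔCS = ½(111 + 237)(158 − 113) = 7830; ΔPS = ½(111 + 237)(194 − 158) = 6264.
Government spending = 81 × 237 = 19197.
Net change = 7830 + 6264 − 19197 = -5103. The loss equals the DWL triangle ½·81·126.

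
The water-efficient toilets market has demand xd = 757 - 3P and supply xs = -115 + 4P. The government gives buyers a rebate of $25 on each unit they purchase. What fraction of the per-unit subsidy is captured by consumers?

Consumer share = 4/7

Pre-subsidy: 757 - 3P = -115 + 4P gives P* = 872/7, x* = 2683/7.
With the rebate, buyers effectively pay Pb = Ps − 25, where Ps is the price sellers receive.
Demand in terms of Ps becomes xd = 757 − 3(Ps − 25) = 832 - 3Ps. Setting this equal to supply: 832 - 3Ps = -115 + 4Ps, so Ps = 947/7.
Buyers pay Pb = 947/7 − 25 = 772/7; x' = -115 + 4·(947/7) = 2983/7.
Buyers' price falls by P* − Pb = 872/7 − 772/7 = 100/7; sellers' price rises by Ps − P* = 947/7 − 872/7 = 75/7.
So consumers capture (100/7)/25 = 4/7 of each unit of subsidy.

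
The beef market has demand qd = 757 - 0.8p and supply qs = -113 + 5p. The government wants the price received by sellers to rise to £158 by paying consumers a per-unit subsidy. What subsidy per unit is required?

Required subsidy s = £58 per unit

At a seller price of 158, quantity supplied is -113 + 5·158 = 677.
Buyers absorb 677 only when they pay pb with 757 − 0.8·pb = 677, i.e. pb = 100.
s = ps − pb = 158 − 100 = 58.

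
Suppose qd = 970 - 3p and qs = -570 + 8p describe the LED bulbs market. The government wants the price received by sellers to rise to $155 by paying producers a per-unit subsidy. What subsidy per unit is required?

At a seller price of 155, quantity supplied is -570 + 8·155 = 670.
Buyers absorb 670 only when they pay pb with 970 − 3·pb = 670, i.e. pb = 100.
s = ps − pb = 155 − 100 = 55.

Required subsidy s = $55 per unit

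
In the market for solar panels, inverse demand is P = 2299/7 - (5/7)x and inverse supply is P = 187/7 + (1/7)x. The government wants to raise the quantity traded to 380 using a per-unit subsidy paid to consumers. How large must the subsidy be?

Required subsidy s = 24 per unit

At x = 380, from the demand curve buyers pay Pb = 2299/7 − (5/7)·380 = 57; from the supply curve sellers need Ps = 187/7 + (1/7)·380 = 81.
The subsidy must fill the gap: s = Ps − Pb = 81 − 57 = 24.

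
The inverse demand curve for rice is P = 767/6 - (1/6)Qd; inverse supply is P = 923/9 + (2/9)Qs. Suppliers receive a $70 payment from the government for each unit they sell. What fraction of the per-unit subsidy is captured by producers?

Pre-subsidy: 767/6 - (1/6)Q = 923/9 + (2/9)Q gives Q* = 65 and P* = 117.
With the subsidy, sellers receive Ps = Pb + 70 for each unit, where Pb is the price buyers pay.
On the curves, Pb = 767/6 - (1/6)Q and Ps = 923/9 + (2/9)Q; the wedge Ps − Pb = 70 gives 923/9 + (2/9)Q − (767/6 - (1/6)Q) = 70, so Q' = 245.
Then Pb = 767/6 − (1/6)·245 = 87 and Ps = 923/9 + (2/9)·245 = 157.
Buyers' price falls by P* − Pb = 117 − 87 = 30; sellers' price rises by Ps − P* = 157 − 117 = 40.
So producers capture 40/70 = 4/7 of each unit of subsidy.

Producer share = 4/7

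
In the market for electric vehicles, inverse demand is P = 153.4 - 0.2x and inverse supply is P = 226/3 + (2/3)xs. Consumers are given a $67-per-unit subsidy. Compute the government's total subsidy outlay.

Government cost = 145792/13

Pre-subsidy: 153.4 - 0.2x = 226/3 + (2/3)x gives x* = 1171/13 and P* = 1760/13.
With the rebate, buyers effectively pay Pb = Ps − 67, where Ps is the price sellers receive.
On the curves, Pb = 153.4 - 0.2x and Ps = 226/3 + (2/3)x; the wedge Ps − Pb = 67 gives 226/3 + (2/3)x − (153.4 - 0.2x) = 67, so x' = 2176/13.
Then Pb = 153.4 − 0.2·(2176/13) = 1559/13 and Ps = 226/3 + (2/3)·(2176/13) = 2430/13.
Government outlay = subsidy × quantity = 67 × 2176/13 = 145792/13.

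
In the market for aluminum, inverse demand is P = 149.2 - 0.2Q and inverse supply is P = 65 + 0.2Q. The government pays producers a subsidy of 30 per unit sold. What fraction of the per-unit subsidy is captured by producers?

Pre-subsidy: 149.2 - 0.2Q = 65 + 0.2Q gives Q* = 210.5 and P* = 107.1.
With the subsidy, sellers receive Ps = Pb + 30 for each unit, where Pb is the price buyers pay.
On the curves, Pb = 149.2 - 0.2Q and Ps = 65 + 0.2Q; the wedge Ps − Pb = 30 gives 65 + 0.2Q − (149.2 - 0.2Q) = 30, so Q' = 285.5.
Then Pb = 149.2 − 0.2·285.5 = 92.1 and Ps = 65 + 0.2·285.5 = 122.1.
Buyers' price falls by P* − Pb = 107.1 − 92.1 = 15; sellers' price rises by Ps − P* = 122.1 − 107.1 = 15.
So producers capture 15/30 = 0.5 of each unit of subsidy.

Producer share = 0.5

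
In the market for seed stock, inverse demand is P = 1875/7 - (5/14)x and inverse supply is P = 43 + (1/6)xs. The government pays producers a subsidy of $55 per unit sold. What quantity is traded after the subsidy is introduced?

x' = 5877/11

Pre-subsidy: 1875/7 - (5/14)x = 43 + (1/6)x gives x* = 4722/11 and P* = 1260/11.
With the subsidy, sellers receive Ps = Pb + 55 for each unit, where Pb is the price buyers pay.
On the curves, Pb = 1875/7 - (5/14)x and Ps = 43 + (1/6)x; the wedge Ps − Pb = 55 gives 43 + (1/6)x − (1875/7 - (5/14)x) = 55, so x' = 5877/11.
Then Pb = 1875/7 − (5/14)·(5877/11) = 1695/22 and Ps = 43 + (1/6)·(5877/11) = 2905/22.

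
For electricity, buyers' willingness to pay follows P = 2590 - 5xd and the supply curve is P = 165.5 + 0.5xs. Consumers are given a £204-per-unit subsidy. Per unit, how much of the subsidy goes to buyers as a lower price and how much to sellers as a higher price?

Pre-subsidy: 2590 - 5x = 165.5 + 0.5x gives x* = 4849/11 and P* = 4245/11.
With the rebate, buyers effectively pay Pb = Ps − 204, where Ps is the price sellers receive.
On the curves, Pb = 2590 - 5x and Ps = 165.5 + 0.5x; the wedge Ps − Pb = 204 gives 165.5 + 0.5x − (2590 - 5x) = 204, so x' = 5257/11.
Then Pb = 2590 − 5·(5257/11) = 2205/11 and Ps = 165.5 + 0.5·(5257/11) = 4449/11.
Buyers' price falls by P* − Pb = 4245/11 − 2205/11 = 2040/11; sellers' price rises by Ps − P* = 4449/11 − 4245/11 = 204/11.

Buyers gain 2040/11 per unit; sellers gain 204/11 per unit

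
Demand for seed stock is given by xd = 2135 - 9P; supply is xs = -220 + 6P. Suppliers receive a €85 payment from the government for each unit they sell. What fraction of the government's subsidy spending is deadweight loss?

Pre-subsidy: 2135 - 9P = -220 + 6P gives P* = 157, x* = 722.
With the subsidy, sellers receive Ps = Pb + 85 for each unit, where Pb is the price buyers pay.
Supply in terms of Pb becomes xs = -220 + 6(Pb + 85) = 290 + 6Pb. Setting this equal to demand: 2135 - 9Pb = 290 + 6Pb, so Pb = 123.
Sellers receive Ps = 123 + 85 = 208; x' = 2135 − 9·123 = 1028.
ΔCS = ½(722 + 1028)(157 − 123) = 29750; ΔPS = ½(722 + 1028)(208 − 157) = 44625.
Government spending = 85 × 1028 = 87380.
DWL = ½ × 85 × (1028 − 722) = 13005; fraction = 13005 / 87380 = 153/1028.

DWL / government spending = 153/1028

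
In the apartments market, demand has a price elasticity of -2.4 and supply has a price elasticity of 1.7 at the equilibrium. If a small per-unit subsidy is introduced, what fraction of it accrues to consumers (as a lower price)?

For a small subsidy around the equilibrium, the benefit split depends on the relative slopes, which at a point are proportional to the elasticities.
Buyer share = εs/(εs + |εd|) = 1.7/(1.7 + 2.4) = 17/41; seller share = |εd|/(εs + |εd|) = 24/41.

Consumer share = 17/41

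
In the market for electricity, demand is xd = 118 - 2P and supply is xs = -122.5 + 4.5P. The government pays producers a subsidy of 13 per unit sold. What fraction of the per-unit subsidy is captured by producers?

Producer share = 4/13

Pre-subsidy: 118 - 2P = -122.5 + 4.5P gives P* = 37, x* = 44.
With the subsidy, sellers receive Ps = Pb + 13 for each unit, where Pb is the price buyers pay.
Supply in terms of Pb becomes xs = -122.5 + 4.5(Pb + 13) = -64 + 4.5Pb. Setting this equal to demand: 118 - 2Pb = -64 + 4.5Pb, so Pb = 28.
Sellers receive Ps = 28 + 13 = 41; x' = 118 − 2·28 = 62.
Buyers' price falls by P* − Pb = 37 − 28 = 9; sellers' price rises by Ps − P* = 41 − 37 = 4.
So producers capture 4/13 = 4/13 of each unit of subsidy.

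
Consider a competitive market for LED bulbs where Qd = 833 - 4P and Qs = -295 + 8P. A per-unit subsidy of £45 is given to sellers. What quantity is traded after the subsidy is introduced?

Q' = 577

Pre-subsidy: 833 - 4P = -295 + 8P gives P* = 94, Q* = 457.
With the subsidy, sellers receive Ps = Pb + 45 for each unit, where Pb is the price buyers pay.
Supply in terms of Pb becomes Qs = -295 + 8(Pb + 45) = 65 + 8Pb. Setting this equal to demand: 833 - 4Pb = 65 + 8Pb, so Pb = 64.
Sellers receive Ps = 64 + 45 = 109; Q' = 833 − 4·64 = 577.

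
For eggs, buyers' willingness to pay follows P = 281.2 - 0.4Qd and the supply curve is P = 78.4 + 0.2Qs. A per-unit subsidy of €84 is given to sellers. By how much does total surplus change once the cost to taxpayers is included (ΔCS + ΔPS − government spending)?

Net change in total surplus = -€5880

Pre-subsidy: 281.2 - 0.4Q = 78.4 + 0.2Q gives Q* = 338 and P* = 146.
With the subsidy, sellers receive Ps = Pb + 84 for each unit, where Pb is the price buyers pay.
On the curves, Pb = 281.2 - 0.4Q and Ps = 78.4 + 0.2Q; the wedge Ps − Pb = 84 gives 78.4 + 0.2Q − (281.2 - 0.4Q) = 84, so Q' = 478.
Then Pb = 281.2 − 0.4·478 = 90 and Ps = 78.4 + 0.2·478 = 174.
ΔCS = ½(338 + 478)(146 − 90) = 22848; ΔPS = ½(338 + 478)(174 − 146) = 11424.
Government spending = 84 × 478 = 40152.
Net change = 22848 + 11424 − 40152 = -5880. The loss equals the DWL triangle ½·84·140.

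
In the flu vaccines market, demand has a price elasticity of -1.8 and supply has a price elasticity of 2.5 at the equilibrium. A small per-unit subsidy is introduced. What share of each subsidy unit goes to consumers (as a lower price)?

For a small subsidy around the equilibrium, the benefit split depends on the relative slopes, which at a point are proportional to the elasticities.
Buyer share = εs/(εs + |εd|) = 2.5/(2.5 + 1.8) = 25/43; seller share = |εd|/(εs + |εd|) = 18/43.

Consumer share = 25/43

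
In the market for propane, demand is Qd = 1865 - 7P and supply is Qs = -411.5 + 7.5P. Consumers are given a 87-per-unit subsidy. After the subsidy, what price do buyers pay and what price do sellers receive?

Buyers pay 112; sellers receive 199

Pre-subsidy: 1865 - 7P = -411.5 + 7.5P gives P* = 157, Q* = 766.
With the rebate, buyers effectively pay Pb = Ps − 87, where Ps is the price sellers receive.
Demand in terms of Ps becomes Qd = 1865 − 7(Ps − 87) = 2474 - 7Ps. Setting this equal to supply: 2474 - 7Ps = -411.5 + 7.5Ps, so Ps = 199.
Buyers pay Pb = 199 − 87 = 112; Q' = -411.5 + 7.5·199 = 1081.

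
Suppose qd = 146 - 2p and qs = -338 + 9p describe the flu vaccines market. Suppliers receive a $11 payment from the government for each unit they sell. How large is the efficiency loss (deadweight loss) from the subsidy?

Pre-subsidy: 146 - 2p = -338 + 9p gives p* = 44, q* = 58.
With the subsidy, sellers receive ps = pb + 11 for each unit, where pb is the price buyers pay.
Supply in terms of pb becomes qs = -338 + 9(pb + 11) = -239 + 9pb. Setting this equal to demand: 146 - 2pb = -239 + 9pb, so pb = 35.
Sellers receive ps = 35 + 11 = 46; q' = 146 − 2·35 = 76.
The subsidy expands output by 76 − 58 = 18 past the efficient level; on those units the gap between marginal cost and willingness to pay runs from 0 up to 11.
DWL = ½ × 11 × 18 = 99.

Deadweight loss = $99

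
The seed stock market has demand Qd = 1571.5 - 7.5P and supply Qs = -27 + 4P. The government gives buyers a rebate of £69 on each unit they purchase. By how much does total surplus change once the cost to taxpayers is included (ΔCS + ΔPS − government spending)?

Pre-subsidy: 1571.5 - 7.5P = -27 + 4P gives P* = 139, Q* = 529.
With the rebate, buyers effectively pay Pb = Ps − 69, where Ps is the price sellers receive.
Demand in terms of Ps becomes Qd = 1571.5 − 7.5(Ps − 69) = 2089 - 7.5Ps. Setting this equal to supply: 2089 - 7.5Ps = -27 + 4Ps, so Ps = 184.
Buyers pay Pb = 184 − 69 = 115; Q' = -27 + 4·184 = 709.
ΔCS = ½(529 + 709)(139 − 115) = 14856; ΔPS = ½(529 + 709)(184 − 139) = 27855.
Government spending = 69 × 709 = 48921.
Net change = 14856 + 27855 − 48921 = -6210. The loss equals the DWL triangle ½·69·180.

Net change in total surplus = -£6210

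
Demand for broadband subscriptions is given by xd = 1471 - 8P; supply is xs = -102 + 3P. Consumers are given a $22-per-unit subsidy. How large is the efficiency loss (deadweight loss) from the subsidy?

Deadweight loss = $528

Pre-subsidy: 1471 - 8P = -102 + 3P gives P* = 143, x* = 327.
With the rebate, buyers effectively pay Pb = Ps − 22, where Ps is the price sellers receive.
Demand in terms of Ps becomes xd = 1471 − 8(Ps − 22) = 1647 - 8Ps. Setting this equal to supply: 1647 - 8Ps = -102 + 3Ps, so Ps = 159.
Buyers pay Pb = 159 − 22 = 137; x' = -102 + 3·159 = 375.
The subsidy expands output by 375 − 327 = 48 past the efficient level; on those units the gap between marginal cost and willingness to pay runs from 0 up to 22.
DWL = ½ × 22 × 48 = 528.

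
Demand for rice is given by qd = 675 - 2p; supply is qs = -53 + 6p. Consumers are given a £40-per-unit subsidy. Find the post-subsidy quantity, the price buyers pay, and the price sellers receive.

q' = 553; buyers pay £61; sellers receive £101

Pre-subsidy: 675 - 2p = -53 + 6p gives p* = 91, q* = 493.
With the rebate, buyers effectively pay pb = ps − 40, where ps is the price sellers receive.
Demand in terms of ps becomes qd = 675 − 2(ps − 40) = 755 - 2ps. Setting this equal to supply: 755 - 2ps = -53 + 6ps, so ps = 101.
Buyers pay pb = 101 − 40 = 61; q' = -53 + 6·101 = 553.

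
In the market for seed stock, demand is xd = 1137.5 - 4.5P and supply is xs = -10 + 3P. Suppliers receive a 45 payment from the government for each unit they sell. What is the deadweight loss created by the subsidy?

Pre-subsidy: 1137.5 - 4.5P = -10 + 3P gives P* = 153, x* = 449.
With the subsidy, sellers receive Ps = Pb + 45 for each unit, where Pb is the price buyers pay.
Supply in terms of Pb becomes xs = -10 + 3(Pb + 45) = 125 + 3Pb. Setting this equal to demand: 1137.5 - 4.5Pb = 125 + 3Pb, so Pb = 135.
Sellers receive Ps = 135 + 45 = 180; x' = 1137.5 − 4.5·135 = 530.
The subsidy expands output by 530 − 449 = 81 past the efficient level; on those units the gap between marginal cost and willingness to pay runs from 0 up to 45.
DWL = ½ × 45 × 81 = 1822.5.

Deadweight loss = 1822.5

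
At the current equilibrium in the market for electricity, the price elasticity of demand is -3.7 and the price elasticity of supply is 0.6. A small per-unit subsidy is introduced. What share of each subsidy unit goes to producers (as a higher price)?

For a small subsidy around the equilibrium, the benefit split depends on the relative slopes, which at a point are proportional to the elasticities.
Buyer share = εs/(εs + |εd|) = 0.6/(0.6 + 3.7) = 6/43; seller share = |εd|/(εs + |εd|) = 37/43.
So producers capture 37/43 of the subsidy.

Producer share = 37/43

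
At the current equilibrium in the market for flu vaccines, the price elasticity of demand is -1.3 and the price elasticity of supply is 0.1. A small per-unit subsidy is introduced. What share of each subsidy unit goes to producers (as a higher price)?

For a small subsidy around the equilibrium, the benefit split depends on the relative slopes, which at a point are proportional to the elasticities.
Buyer share = εs/(εs + |εd|) = 0.1/(0.1 + 1.3) = 1/14; seller share = |εd|/(εs + |εd|) = 13/14.
So producers capture 13/14 of the subsidy.

Producer share = 13/14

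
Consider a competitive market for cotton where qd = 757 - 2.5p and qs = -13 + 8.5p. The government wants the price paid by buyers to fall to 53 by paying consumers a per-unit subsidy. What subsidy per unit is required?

At a buyer price of 53, quantity demanded is 757 − 2.5·53 = 624.5.
Sellers supply 624.5 only when they receive ps with -13 + 8.5·ps = 624.5, i.e. ps = 75.
s = ps − pb = 75 − 53 = 22.

Required subsidy s = 22 per unit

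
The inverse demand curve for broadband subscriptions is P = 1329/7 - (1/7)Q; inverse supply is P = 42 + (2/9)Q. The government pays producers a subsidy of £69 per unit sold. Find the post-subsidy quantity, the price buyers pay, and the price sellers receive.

Pre-subsidy: 1329/7 - (1/7)Q = 42 + (2/9)Q gives Q* = 405 and P* = 132.
With the subsidy, sellers receive Ps = Pb + 69 for each unit, where Pb is the price buyers pay.
On the curves, Pb = 1329/7 - (1/7)Q and Ps = 42 + (2/9)Q; the wedge Ps − Pb = 69 gives 42 + (2/9)Q − (1329/7 - (1/7)Q) = 69, so Q' = 594.
Then Pb = 1329/7 − (1/7)·594 = 105 and Ps = 42 + (2/9)·594 = 174.

Q' = 594; buyers pay £105; sellers receive £174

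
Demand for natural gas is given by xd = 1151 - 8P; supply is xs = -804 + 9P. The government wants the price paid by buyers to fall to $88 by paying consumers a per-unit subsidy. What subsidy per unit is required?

At a buyer price of 88, quantity demanded is 1151 − 8·88 = 447.
Sellers supply 447 only when they receive Ps with -804 + 9·Ps = 447, i.e. Ps = 139.
s = Ps − Pb = 139 − 88 = 51.

Required subsidy s = $51 per unit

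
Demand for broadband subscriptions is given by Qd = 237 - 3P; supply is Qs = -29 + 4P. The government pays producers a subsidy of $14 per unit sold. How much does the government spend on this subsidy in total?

Government cost = $2058

Pre-subsidy: 237 - 3P = -29 + 4P gives P* = 38, Q* = 123.
With the subsidy, sellers receive Ps = Pb + 14 for each unit, where Pb is the price buyers pay.
Supply in terms of Pb becomes Qs = -29 + 4(Pb + 14) = 27 + 4Pb. Setting this equal to demand: 237 - 3Pb = 27 + 4Pb, so Pb = 30.
Sellers receive Ps = 30 + 14 = 44; Q' = 237 − 3·30 = 147.
Government outlay = subsidy × quantity = 14 × 147 = 2058.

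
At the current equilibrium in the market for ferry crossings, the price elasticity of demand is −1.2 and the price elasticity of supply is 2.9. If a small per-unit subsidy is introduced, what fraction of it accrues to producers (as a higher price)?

For a small subsidy around the equilibrium, the benefit split depends on the relative slopes, which at a point are proportional to the elasticities.
Buyer share = εs/(εs + |εd|) = 2.9/(2.9 + 1.2) = 29/41; seller share = |εd|/(εs + |εd|) = 12/41.
So producers capture 12/41 of the subsidy.

Producer share = 12/41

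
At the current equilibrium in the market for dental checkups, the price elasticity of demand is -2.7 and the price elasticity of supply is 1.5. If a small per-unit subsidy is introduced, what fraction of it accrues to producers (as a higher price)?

For a small subsidy around the equilibrium, the benefit split depends on the relative slopes, which at a point are proportional to the elasticities.
Buyer share = εs/(εs + |εd|) = 1.5/(1.5 + 2.7) = 5/14; seller share = |εd|/(εs + |εd|) = 9/14.
So producers capture 9/14 of the subsidy.

Producer share = 9/14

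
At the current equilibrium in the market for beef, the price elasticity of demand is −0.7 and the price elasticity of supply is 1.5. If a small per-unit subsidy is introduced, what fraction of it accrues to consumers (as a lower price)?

For a small subsidy around the equilibrium, the benefit split depends on the relative slopes, which at a point are proportional to the elasticities.
Buyer share = εs/(εs + |εd|) = 1.5/(1.5 + 0.7) = 15/22; seller share = |εd|/(εs + |εd|) = 7/22.

Consumer share = 15/22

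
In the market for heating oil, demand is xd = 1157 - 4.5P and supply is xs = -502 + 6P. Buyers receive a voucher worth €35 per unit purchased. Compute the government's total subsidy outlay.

Government cost = €18760

Pre-subsidy: 1157 - 4.5P = -502 + 6P gives P* = 158, x* = 446.
With the rebate, buyers effectively pay Pb = Ps − 35, where Ps is the price sellers receive.
Demand in terms of Ps becomes xd = 1157 − 4.5(Ps − 35) = 1314.5 - 4.5Ps. Setting this equal to supply: 1314.5 - 4.5Ps = -502 + 6Ps, so Ps = 173.
Buyers pay Pb = 173 − 35 = 138; x' = -502 + 6·173 = 536.
Government outlay = subsidy × quantity = 35 × 536 = 18760.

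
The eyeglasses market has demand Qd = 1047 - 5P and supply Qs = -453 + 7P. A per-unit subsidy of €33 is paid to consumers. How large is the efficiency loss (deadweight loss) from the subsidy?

Pre-subsidy: 1047 - 5P = -453 + 7P gives P* = 125, Q* = 422.
With the rebate, buyers effectively pay Pb = Ps − 33, where Ps is the price sellers receive.
Demand in terms of Ps becomes Qd = 1047 − 5(Ps − 33) = 1212 - 5Ps. Setting this equal to supply: 1212 - 5Ps = -453 + 7Ps, so Ps = 138.75.
Buyers pay Pb = 138.75 − 33 = 105.75; Q' = -453 + 7·138.75 = 518.25.
The subsidy expands output by 518.25 − 422 = 96.25 past the efficient level; on those units the gap between marginal cost and willingness to pay runs from 0 up to 33.
DWL = ½ × 33 × 96.25 = 1588.125.

Deadweight loss = €1588.125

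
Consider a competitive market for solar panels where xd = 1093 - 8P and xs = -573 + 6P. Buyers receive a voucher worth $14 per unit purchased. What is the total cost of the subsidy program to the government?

Pre-subsidy: 1093 - 8P = -573 + 6P gives P* = 119, x* = 141.
With the rebate, buyers effectively pay Pb = Ps − 14, where Ps is the price sellers receive.
Demand in terms of Ps becomes xd = 1093 − 8(Ps − 14) = 1205 - 8Ps. Setting this equal to supply: 1205 - 8Ps = -573 + 6Ps, so Ps = 127.
Buyers pay Pb = 127 − 14 = 113; x' = -573 + 6·127 = 189.
Government outlay = subsidy × quantity = 14 × 189 = 2646.

Government cost = $2646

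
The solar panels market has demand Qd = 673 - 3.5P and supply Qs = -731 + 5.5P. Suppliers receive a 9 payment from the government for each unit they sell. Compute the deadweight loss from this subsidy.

Pre-subsidy: 673 - 3.5P = -731 + 5.5P gives P* = 156, Q* = 127.
With the subsidy, sellers receive Ps = Pb + 9 for each unit, where Pb is the price buyers pay.
Supply in terms of Pb becomes Qs = -731 + 5.5(Pb + 9) = -681.5 + 5.5Pb. Setting this equal to demand: 673 - 3.5Pb = -681.5 + 5.5Pb, so Pb = 150.5.
Sellers receive Ps = 150.5 + 9 = 159.5; Q' = 673 − 3.5·150.5 = 146.25.
The subsidy expands output by 146.25 − 127 = 19.25 past the efficient level; on those units the gap between marginal cost and willingness to pay runs from 0 up to 9.
DWL = ½ × 9 × 19.25 = 86.625.

Deadweight loss = 86.625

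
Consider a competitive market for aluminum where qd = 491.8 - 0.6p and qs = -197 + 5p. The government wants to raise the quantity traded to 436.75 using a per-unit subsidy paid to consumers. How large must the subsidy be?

At q = 436.75, invert demand for the buyer price: pb = (491.8 − 436.75)/0.6 = 91.75; invert supply for the seller price: ps = (436.75 − (-197))/5 = 126.75.
The subsidy must fill the gap: s = ps − pb = 126.75 − 91.75 = 35.

Required subsidy s = 35 per unit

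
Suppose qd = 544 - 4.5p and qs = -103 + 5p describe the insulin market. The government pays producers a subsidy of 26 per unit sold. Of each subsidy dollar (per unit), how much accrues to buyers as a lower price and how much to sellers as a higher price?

Buyers gain 260/19 per unit; sellers gain 234/19 per unit

Pre-subsidy: 544 - 4.5p = -103 + 5p gives p* = 1294/19, q* = 4513/19.
With the subsidy, sellers receive ps = pb + 26 for each unit, where pb is the price buyers pay.
Supply in terms of pb becomes qs = -103 + 5(pb + 26) = 27 + 5pb. Setting this equal to demand: 544 - 4.5pb = 27 + 5pb, so pb = 1034/19.
Sellers receive ps = 1034/19 + 26 = 1528/19; q' = 544 − 4.5·(1034/19) = 5683/19.
Buyers' price falls by p* − pb = 1294/19 − 1034/19 = 260/19; sellers' price rises by ps − p* = 1528/19 − 1294/19 = 234/19.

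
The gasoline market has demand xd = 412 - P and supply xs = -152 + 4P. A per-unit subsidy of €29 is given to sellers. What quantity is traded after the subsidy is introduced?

Pre-subsidy: 412 - P = -152 + 4P gives P* = 112.8, x* = 299.2.
With the subsidy, sellers receive Ps = Pb + 29 for each unit, where Pb is the price buyers pay.
Supply in terms of Pb becomes xs = -152 + 4(Pb + 29) = -36 + 4Pb. Setting this equal to demand: 412 - Pb = -36 + 4Pb, so Pb = 89.6.
Sellers receive Ps = 89.6 + 29 = 118.6; x' = 412 − 1·89.6 = 322.4.

x' = 322.4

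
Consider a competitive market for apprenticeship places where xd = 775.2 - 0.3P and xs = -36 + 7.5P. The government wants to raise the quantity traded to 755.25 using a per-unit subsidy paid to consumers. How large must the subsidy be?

Required subsidy s = 39 per unit

At x = 755.25, invert demand for the buyer price: Pb = (775.2 − 755.25)/0.3 = 66.5; invert supply for the seller price: Ps = (755.25 − (-36))/7.5 = 105.5.
The subsidy must fill the gap: s = Ps − Pb = 105.5 − 66.5 = 39.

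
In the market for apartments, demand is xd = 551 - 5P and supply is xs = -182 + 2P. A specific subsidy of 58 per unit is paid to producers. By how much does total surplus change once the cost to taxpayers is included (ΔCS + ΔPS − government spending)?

Pre-subsidy: 551 - 5P = -182 + 2P gives P* = 733/7, x* = 192/7.
With the subsidy, sellers receive Ps = Pb + 58 for each unit, where Pb is the price buyers pay.
Supply in terms of Pb becomes xs = -182 + 2(Pb + 58) = -66 + 2Pb. Setting this equal to demand: 551 - 5Pb = -66 + 2Pb, so Pb = 617/7.
Sellers receive Ps = 617/7 + 58 = 1023/7; x' = 551 − 5·(617/7) = 772/7.
ΔCS = ½(192/7 + 772/7)(733/7 − 617/7) = 55912/49; ΔPS = ½(192/7 + 772/7)(1023/7 − 733/7) = 139780/49.
Government spending = 58 × 772/7 = 44776/7.
Net change = 55912/49 + 139780/49 − 44776/7 = -16820/7. The loss equals the DWL triangle ½·58·580/7.

Net change in total surplus = -16820/7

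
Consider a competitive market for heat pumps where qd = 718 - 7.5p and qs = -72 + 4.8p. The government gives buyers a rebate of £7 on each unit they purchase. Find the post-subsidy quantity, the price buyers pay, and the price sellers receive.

q' = 10528/41; buyers pay 7564/123; sellers receive 8425/123

Pre-subsidy: 718 - 7.5p = -72 + 4.8p gives p* = 7900/123, q* = 9688/41.
With the rebate, buyers effectively pay pb = ps − 7, where ps is the price sellers receive.
Demand in terms of ps becomes qd = 718 − 7.5(ps − 7) = 770.5 - 7.5ps. Setting this equal to supply: 770.5 - 7.5ps = -72 + 4.8ps, so ps = 8425/123.
Buyers pay pb = 8425/123 − 7 = 7564/123; q' = -72 + 4.8·(8425/123) = 10528/41.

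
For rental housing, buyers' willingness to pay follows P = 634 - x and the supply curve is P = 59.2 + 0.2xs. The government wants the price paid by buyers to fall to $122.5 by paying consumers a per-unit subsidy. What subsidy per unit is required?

At a buyer price of 122.5, quantity demanded is 634 − 1·122.5 = 511.5.
Sellers supply 511.5 only when they receive Ps = 59.2 + 0.2·511.5 = 161.5.
s = Ps − Pb = 161.5 − 122.5 = 39.

Required subsidy s = $39 per unit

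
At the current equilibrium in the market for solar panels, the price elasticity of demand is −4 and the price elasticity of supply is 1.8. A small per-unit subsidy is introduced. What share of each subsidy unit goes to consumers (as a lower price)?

For a small subsidy around the equilibrium, the benefit split depends on the relative slopes, which at a point are proportional to the elasticities.
Buyer share = εs/(εs + |εd|) = 1.8/(1.8 + 4) = 9/29; seller share = |εd|/(εs + |εd|) = 20/29.

Consumer share = 9/29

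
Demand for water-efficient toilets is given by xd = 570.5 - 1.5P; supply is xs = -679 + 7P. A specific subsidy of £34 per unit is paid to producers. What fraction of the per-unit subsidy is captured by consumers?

Pre-subsidy: 570.5 - 1.5P = -679 + 7P gives P* = 147, x* = 350.
With the subsidy, sellers receive Ps = Pb + 34 for each unit, where Pb is the price buyers pay.
Supply in terms of Pb becomes xs = -679 + 7(Pb + 34) = -441 + 7Pb. Setting this equal to demand: 570.5 - 1.5Pb = -441 + 7Pb, so Pb = 119.
Sellers receive Ps = 119 + 34 = 153; x' = 570.5 − 1.5·119 = 392.
Buyers' price falls by P* − Pb = 147 − 119 = 28; sellers' price rises by Ps − P* = 153 − 147 = 6.
So consumers capture 28/34 = 14/17 of each unit of subsidy.

Consumer share = 14/17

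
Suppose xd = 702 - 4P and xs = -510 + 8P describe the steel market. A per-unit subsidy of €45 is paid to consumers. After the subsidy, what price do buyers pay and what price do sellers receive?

Buyers pay €71; sellers receive €116

Pre-subsidy: 702 - 4P = -510 + 8P gives P* = 101, x* = 298.
With the rebate, buyers effectively pay Pb = Ps − 45, where Ps is the price sellers receive.
Demand in terms of Ps becomes xd = 702 − 4(Ps − 45) = 882 - 4Ps. Setting this equal to supply: 882 - 4Ps = -510 + 8Ps, so Ps = 116.
Buyers pay Pb = 116 − 45 = 71; x' = -510 + 8·116 = 418.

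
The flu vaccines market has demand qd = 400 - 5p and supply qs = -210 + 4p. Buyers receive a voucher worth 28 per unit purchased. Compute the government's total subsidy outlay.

Government cost = 10360/3

Pre-subsidy: 400 - 5p = -210 + 4p gives p* = 610/9, q* = 550/9.
With the rebate, buyers effectively pay pb = ps − 28, where ps is the price sellers receive.
Demand in terms of ps becomes qd = 400 − 5(ps − 28) = 540 - 5ps. Setting this equal to supply: 540 - 5ps = -210 + 4ps, so ps = 250/3.
Buyers pay pb = 250/3 − 28 = 166/3; q' = -210 + 4·(250/3) = 370/3.
Government outlay = subsidy × quantity = 28 × 370/3 = 10360/3.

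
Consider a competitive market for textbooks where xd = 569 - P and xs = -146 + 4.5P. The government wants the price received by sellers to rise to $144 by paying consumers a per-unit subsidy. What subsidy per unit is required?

At a seller price of 144, quantity supplied is -146 + 4.5·144 = 502.
Buyers absorb 502 only when they pay Pb with 569 − 1·Pb = 502, i.e. Pb = 67.
s = Ps − Pb = 144 − 67 = 77.

Required subsidy s = $77 per unit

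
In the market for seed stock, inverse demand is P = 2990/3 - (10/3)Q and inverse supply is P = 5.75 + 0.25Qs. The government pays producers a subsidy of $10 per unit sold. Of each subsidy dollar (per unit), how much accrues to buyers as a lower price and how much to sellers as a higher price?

Buyers gain 400/43 per unit; sellers gain 30/43 per unit

Pre-subsidy: 2990/3 - (10/3)Q = 5.75 + 0.25Q gives Q* = 11891/43 and P* = 3220/43.
With the subsidy, sellers receive Ps = Pb + 10 for each unit, where Pb is the price buyers pay.
On the curves, Pb = 2990/3 - (10/3)Q and Ps = 5.75 + 0.25Q; the wedge Ps − Pb = 10 gives 5.75 + 0.25Q − (2990/3 - (10/3)Q) = 10, so Q' = 12011/43.
Then Pb = 2990/3 − (10/3)·(12011/43) = 2820/43 and Ps = 5.75 + 0.25·(12011/43) = 3250/43.
Buyers' price falls by P* − Pb = 3220/43 − 2820/43 = 400/43; sellers' price rises by Ps − P* = 3250/43 − 3220/43 = 30/43.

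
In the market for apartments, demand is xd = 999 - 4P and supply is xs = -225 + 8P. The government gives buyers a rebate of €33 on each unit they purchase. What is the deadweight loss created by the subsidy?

Pre-subsidy: 999 - 4P = -225 + 8P gives P* = 102, x* = 591.
With the rebate, buyers effectively pay Pb = Ps − 33, where Ps is the price sellers receive.
Demand in terms of Ps becomes xd = 999 − 4(Ps − 33) = 1131 - 4Ps. Setting this equal to supply: 1131 - 4Ps = -225 + 8Ps, so Ps = 113.
Buyers pay Pb = 113 − 33 = 80; x' = -225 + 8·113 = 679.
The subsidy expands output by 679 − 591 = 88 past the efficient level; on those units the gap between marginal cost and willingness to pay runs from 0 up to 33.
DWL = ½ × 33 × 88 = 1452.

Deadweight loss = €1452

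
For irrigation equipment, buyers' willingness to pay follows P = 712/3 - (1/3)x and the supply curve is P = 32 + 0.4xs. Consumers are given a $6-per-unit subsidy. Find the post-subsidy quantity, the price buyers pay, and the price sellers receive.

Pre-subsidy: 712/3 - (1/3)x = 32 + 0.4x gives x* = 280 and P* = 144.
With the rebate, buyers effectively pay Pb = Ps − 6, where Ps is the price sellers receive.
On the curves, Pb = 712/3 - (1/3)x and Ps = 32 + 0.4x; the wedge Ps − Pb = 6 gives 32 + 0.4x − (712/3 - (1/3)x) = 6, so x' = 3170/11.
Then Pb = 712/3 − (1/3)·(3170/11) = 1554/11 and Ps = 32 + 0.4·(3170/11) = 1620/11.

x' = 3170/11; buyers pay 1554/11; sellers receive 1620/11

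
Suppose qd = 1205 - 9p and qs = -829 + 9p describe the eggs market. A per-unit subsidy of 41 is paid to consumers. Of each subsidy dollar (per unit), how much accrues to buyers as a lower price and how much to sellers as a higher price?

Pre-subsidy: 1205 - 9p = -829 + 9p gives p* = 113, q* = 188.
With the rebate, buyers effectively pay pb = ps − 41, where ps is the price sellers receive.
Demand in terms of ps becomes qd = 1205 − 9(ps − 41) = 1574 - 9ps. Setting this equal to supply: 1574 - 9ps = -829 + 9ps, so ps = 133.5.
Buyers pay pb = 133.5 − 41 = 92.5; q' = -829 + 9·133.5 = 372.5.
Buyers' price falls by p* − pb = 113 − 92.5 = 20.5; sellers' price rises by ps − p* = 133.5 − 113 = 20.5.

Buyers gain 20.5 per unit; sellers gain 20.5 per unit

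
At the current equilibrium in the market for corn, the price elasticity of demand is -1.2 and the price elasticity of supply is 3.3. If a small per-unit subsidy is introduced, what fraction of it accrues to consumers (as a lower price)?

Consumer share = 11/15

For a small subsidy around the equilibrium, the benefit split depends on the relative slopes, which at a point are proportional to the elasticities.
Buyer share = εs/(εs + |εd|) = 3.3/(3.3 + 1.2) = 11/15; seller share = |εd|/(εs + |εd|) = 4/15.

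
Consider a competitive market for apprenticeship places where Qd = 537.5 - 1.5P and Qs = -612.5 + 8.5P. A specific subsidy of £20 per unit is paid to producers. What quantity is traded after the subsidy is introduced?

Q' = 390.5

Pre-subsidy: 537.5 - 1.5P = -612.5 + 8.5P gives P* = 115, Q* = 365.
With the subsidy, sellers receive Ps = Pb + 20 for each unit, where Pb is the price buyers pay.
Supply in terms of Pb becomes Qs = -612.5 + 8.5(Pb + 20) = -442.5 + 8.5Pb. Setting this equal to demand: 537.5 - 1.5Pb = -442.5 + 8.5Pb, so Pb = 98.
Sellers receive Ps = 98 + 20 = 118; Q' = 537.5 − 1.5·98 = 390.5.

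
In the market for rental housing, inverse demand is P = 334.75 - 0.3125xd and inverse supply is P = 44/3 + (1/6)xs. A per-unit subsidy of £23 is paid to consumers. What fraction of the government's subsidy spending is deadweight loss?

DWL / government spending = 6/179

Pre-subsidy: 334.75 - 0.3125x = 44/3 + (1/6)x gives x* = 668 and P* = 126.
With the rebate, buyers effectively pay Pb = Ps − 23, where Ps is the price sellers receive.
On the curves, Pb = 334.75 - 0.3125x and Ps = 44/3 + (1/6)x; the wedge Ps − Pb = 23 gives 44/3 + (1/6)x − (334.75 - 0.3125x) = 23, so x' = 716.
Then Pb = 334.75 − 0.3125·716 = 111 and Ps = 44/3 + (1/6)·716 = 134.
ΔCS = ½(668 + 716)(126 − 111) = 10380; ΔPS = ½(668 + 716)(134 − 126) = 5536.
Government spending = 23 × 716 = 16468.
DWL = ½ × 23 × (716 − 668) = 552; fraction = 552 / 16468 = 6/179.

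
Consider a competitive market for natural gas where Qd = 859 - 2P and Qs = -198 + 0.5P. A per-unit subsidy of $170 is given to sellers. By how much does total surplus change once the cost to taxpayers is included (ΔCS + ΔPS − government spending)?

Net change in total surplus = -$5780

Pre-subsidy: 859 - 2P = -198 + 0.5P gives P* = 422.8, Q* = 13.4.
With the subsidy, sellers receive Ps = Pb + 170 for each unit, where Pb is the price buyers pay.
Supply in terms of Pb becomes Qs = -198 + 0.5(Pb + 170) = -113 + 0.5Pb. Setting this equal to demand: 859 - 2Pb = -113 + 0.5Pb, so Pb = 388.8.
Sellers receive Ps = 388.8 + 170 = 558.8; Q' = 859 − 2·388.8 = 81.4.
ΔCS = ½(13.4 + 81.4)(422.8 − 388.8) = 1611.6; ΔPS = ½(13.4 + 81.4)(558.8 − 422.8) = 6446.4.
Government spending = 170 × 81.4 = 13838.
Net change = 1611.6 + 6446.4 − 13838 = -5780. The loss equals the DWL triangle ½·170·68.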